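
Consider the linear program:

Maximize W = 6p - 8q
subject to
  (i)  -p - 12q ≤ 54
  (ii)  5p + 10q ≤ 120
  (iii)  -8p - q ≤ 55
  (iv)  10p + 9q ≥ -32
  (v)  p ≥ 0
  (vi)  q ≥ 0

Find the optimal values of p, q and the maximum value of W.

Corner points and W = 6p - 8q:
  (0, 12) → W = -96
  (24, 0) → W = 144
  (0, 0) → W = 0

p = 24, q = 0, maximum W = 144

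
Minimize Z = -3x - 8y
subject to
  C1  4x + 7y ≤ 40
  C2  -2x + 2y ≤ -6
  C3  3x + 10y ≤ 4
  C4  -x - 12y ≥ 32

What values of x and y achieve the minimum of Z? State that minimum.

The feasible region is unbounded (it extends along (-1, -1), (7, -4)), but Z strictly increases along every unbounded feasible direction, so there is no improving ray and the minimum is attained at a vertex.

The binding constraints are 4x + 7y = 40 and 3x + 10y = 4.
Solving simultaneously gives x = 372/19, y = -104/19.

x = 372/19, y = -104/19, minimum Z = -284/19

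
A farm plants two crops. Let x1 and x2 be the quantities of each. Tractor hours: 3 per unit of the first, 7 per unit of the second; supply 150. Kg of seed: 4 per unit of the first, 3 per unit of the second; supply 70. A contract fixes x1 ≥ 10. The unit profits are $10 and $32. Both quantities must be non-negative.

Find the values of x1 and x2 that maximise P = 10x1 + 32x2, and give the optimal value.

x1 = 10, x2 = 10, maximum P = 420

Vertices and P = 10x1 + 32x2:
  (35/2, 0) → P = 175
  (10, 0) → P = 100
  (10, 10) → P = 420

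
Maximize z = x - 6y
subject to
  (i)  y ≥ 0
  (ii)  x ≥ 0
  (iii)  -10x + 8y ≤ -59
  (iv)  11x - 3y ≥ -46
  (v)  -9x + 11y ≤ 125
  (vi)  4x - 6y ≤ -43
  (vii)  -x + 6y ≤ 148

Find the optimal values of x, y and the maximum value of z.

x = 349/14, y = 333/14, maximum z = -1649/14

Vertices and z = x - 6y:
  (349/14, 333/14) → z = -1649/14
  (769/26, 1539/52) → z = -148
  (35, 61/2) → z = -148

At the optimal vertex, -10x + 8y = -59 and 4x - 6y = -43.
Solving simultaneously gives x = 349/14, y = 333/14.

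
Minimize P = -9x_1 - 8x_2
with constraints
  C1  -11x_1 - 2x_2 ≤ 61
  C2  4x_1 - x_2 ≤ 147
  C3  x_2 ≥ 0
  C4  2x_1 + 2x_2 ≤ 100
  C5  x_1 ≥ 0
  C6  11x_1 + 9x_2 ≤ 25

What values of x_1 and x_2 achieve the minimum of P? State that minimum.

Vertices and P = -9x_1 - 8x_2:
  (0, 0) → P = 0
  (25/11, 0) → P = -225/11
  (0, 25/9) → P = -200/9

The binding constraints are x_1 = 0 and 11x_1 + 9x_2 = 25.
Solving simultaneously gives x_1 = 0, x_2 = 25/9.

x_1 = 0, x_2 = 25/9, minimum P = -200/9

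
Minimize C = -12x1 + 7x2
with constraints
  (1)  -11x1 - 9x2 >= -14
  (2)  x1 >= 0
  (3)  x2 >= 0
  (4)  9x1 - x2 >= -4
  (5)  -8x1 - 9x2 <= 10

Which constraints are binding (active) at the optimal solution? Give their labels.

(1) and (3)

Extreme points and C = -12x1 + 7x2:
  (0, 14/9) → C = 98/9
  (14/11, 0) → C = -168/11
  (0, 0) → C = 0

The minimum is at (14/11, 0). Substituting into each constraint, equality holds for (1) and (3); the remaining constraints have slack.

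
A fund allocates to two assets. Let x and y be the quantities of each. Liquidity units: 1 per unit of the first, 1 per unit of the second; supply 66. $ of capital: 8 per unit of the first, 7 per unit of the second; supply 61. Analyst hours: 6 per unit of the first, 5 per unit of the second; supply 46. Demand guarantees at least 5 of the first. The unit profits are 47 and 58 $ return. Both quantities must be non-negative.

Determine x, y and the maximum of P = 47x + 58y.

At the optimal vertex, 8x + 7y = 61 and x = 5.
Solving simultaneously gives x = 5, y = 3.

x = 5, y = 3, maximum P = 409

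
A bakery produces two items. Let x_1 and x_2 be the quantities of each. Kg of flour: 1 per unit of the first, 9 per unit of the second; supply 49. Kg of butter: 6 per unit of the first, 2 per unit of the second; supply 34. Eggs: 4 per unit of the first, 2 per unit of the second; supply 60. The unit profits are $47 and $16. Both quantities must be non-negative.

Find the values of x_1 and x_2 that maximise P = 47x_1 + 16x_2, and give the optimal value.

x_1 = 4, x_2 = 5, maximum P = 268

Corner points and P = 47x_1 + 16x_2:
  (0, 0) → P = 0
  (0, 49/9) → P = 784/9
  (17/3, 0) → P = 799/3
  (4, 5) → P = 268

At the optimal vertex, x_1 + 9x_2 = 49 and 6x_1 + 2x_2 = 34.
Solving simultaneously gives x_1 = 4, x_2 = 5.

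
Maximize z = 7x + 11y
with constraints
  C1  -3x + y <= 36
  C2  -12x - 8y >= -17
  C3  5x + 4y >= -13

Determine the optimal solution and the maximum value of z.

x = -271/36, y = 161/12, maximum z = 854/9

Corner points and z = 7x + 11y:
  (-271/36, 161/12) → z = 854/9
  (-157/17, 141/17) → z = 452/17
  (43/2, -241/8) → z = -1447/8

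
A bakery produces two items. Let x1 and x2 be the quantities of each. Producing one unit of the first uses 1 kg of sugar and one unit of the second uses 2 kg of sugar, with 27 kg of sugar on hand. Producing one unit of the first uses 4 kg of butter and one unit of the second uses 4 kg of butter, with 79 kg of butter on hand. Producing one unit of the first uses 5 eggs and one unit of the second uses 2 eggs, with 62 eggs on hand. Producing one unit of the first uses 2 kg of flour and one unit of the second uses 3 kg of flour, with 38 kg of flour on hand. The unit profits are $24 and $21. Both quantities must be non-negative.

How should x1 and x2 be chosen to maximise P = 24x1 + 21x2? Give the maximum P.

x1 = 10, x2 = 6, maximum P = 366

The binding constraints are 5x1 + 2x2 = 62 and 2x1 + 3x2 = 38.
Solving simultaneously gives x1 = 10, x2 = 6.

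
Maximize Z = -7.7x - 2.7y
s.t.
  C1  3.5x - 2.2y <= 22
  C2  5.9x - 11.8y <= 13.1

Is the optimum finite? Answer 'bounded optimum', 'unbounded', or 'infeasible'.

unbounded

From the feasible point (11539/1416, 8395/2832), moving in the direction (-11.8, -5.9) keeps every constraint satisfied while Z increases without bound.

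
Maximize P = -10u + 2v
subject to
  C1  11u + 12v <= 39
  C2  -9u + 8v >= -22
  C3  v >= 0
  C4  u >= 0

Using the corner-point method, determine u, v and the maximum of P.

Extreme points and P = -10u + 2v:
  (144/49, 109/196) → P = -2771/98
  (0, 13/4) → P = 13/2
  (22/9, 0) → P = -220/9
  (0, 0) → P = 0

The binding constraints are 11u + 12v = 39 and u = 0.
Solving simultaneously gives u = 0, v = 13/4.

u = 0, v = 13/4, maximum P = 13/2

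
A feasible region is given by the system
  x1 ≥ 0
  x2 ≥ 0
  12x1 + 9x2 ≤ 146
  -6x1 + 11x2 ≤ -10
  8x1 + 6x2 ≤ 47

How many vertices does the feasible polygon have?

Pairwise boundary intersections that survive every other constraint:
  (5/3, 0)
  (47/8, 0)
  (577/124, 101/62)

3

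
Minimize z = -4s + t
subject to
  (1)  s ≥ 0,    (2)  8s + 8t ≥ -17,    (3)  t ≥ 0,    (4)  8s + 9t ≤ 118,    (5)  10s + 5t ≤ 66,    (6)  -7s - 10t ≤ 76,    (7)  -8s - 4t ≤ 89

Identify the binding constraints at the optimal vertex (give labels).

Vertices and z = -4s + t:
  (0, 0) → z = 0
  (0, 118/9) → z = 118/9
  (33/5, 0) → z = -132/5
  (2/25, 326/25) → z = 318/25

The minimum is at (33/5, 0). Substituting into each constraint, equality holds for (3) and (5); the remaining constraints have slack.

(3) and (5)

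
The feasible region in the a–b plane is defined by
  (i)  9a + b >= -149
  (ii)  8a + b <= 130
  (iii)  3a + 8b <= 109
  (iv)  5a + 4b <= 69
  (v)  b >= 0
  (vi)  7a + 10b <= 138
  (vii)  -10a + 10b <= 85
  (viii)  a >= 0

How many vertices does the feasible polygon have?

5

The feasible vertices (each the meet of two boundaries and inside every other half-plane) are:
  (69/5, 0)
  (69/11, 207/22)
  (0, 0)
  (53/17, 395/34)
  (0, 17/2)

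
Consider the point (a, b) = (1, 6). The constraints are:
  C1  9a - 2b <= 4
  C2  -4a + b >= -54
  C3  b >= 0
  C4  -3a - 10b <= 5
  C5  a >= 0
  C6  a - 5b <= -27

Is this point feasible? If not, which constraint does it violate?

feasible

C1: -3 ≤ 4 ✓
C2: 2 ≥ -54 ✓
C3: 6 ≥ 0 ✓
C4: -63 ≤ 5 ✓
C5: 1 ≥ 0 ✓
C6: -29 ≤ -27 ✓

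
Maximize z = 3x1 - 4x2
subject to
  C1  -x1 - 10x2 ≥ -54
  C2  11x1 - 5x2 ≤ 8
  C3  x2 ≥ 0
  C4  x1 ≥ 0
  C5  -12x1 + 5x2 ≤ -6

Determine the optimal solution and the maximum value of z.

Vertices and z = 3x1 - 4x2:
  (70/23, 586/115) → z = -1294/115
  (66/25, 642/125) → z = -1578/125
  (8/11, 0) → z = 24/11
  (1/2, 0) → z = 3/2

The binding constraints are 11x1 - 5x2 = 8 and x2 = 0.
Solving simultaneously gives x1 = 8/11, x2 = 0.

x1 = 8/11, x2 = 0, maximum z = 24/11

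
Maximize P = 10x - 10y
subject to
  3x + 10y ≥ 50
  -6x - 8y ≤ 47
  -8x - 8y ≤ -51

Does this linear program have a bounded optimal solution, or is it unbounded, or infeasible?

From the feasible point (55/28, 247/56), moving in the direction (10, -3) keeps every constraint satisfied while P increases without bound.

unbounded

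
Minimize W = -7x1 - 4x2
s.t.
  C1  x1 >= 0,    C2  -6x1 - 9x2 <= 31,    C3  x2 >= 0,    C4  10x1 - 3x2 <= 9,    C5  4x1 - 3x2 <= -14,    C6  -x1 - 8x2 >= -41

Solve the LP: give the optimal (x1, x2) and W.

Extreme points and W = -7x1 - 4x2:
  (0, 14/3) → W = -56/3
  (0, 41/8) → W = -41/2
  (11/35, 178/35) → W = -789/35

x1 = 11/35, x2 = 178/35, minimum W = -789/35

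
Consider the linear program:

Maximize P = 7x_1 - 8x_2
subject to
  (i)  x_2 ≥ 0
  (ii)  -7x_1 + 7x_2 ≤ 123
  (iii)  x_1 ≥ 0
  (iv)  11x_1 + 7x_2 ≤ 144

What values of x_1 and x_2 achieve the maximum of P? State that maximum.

x_1 = 144/11, x_2 = 0, maximum P = 1008/11

Vertices and P = 7x_1 - 8x_2:
  (0, 0) → P = 0
  (144/11, 0) → P = 1008/11
  (0, 123/7) → P = -984/7
  (7/6, 787/42) → P = -5953/42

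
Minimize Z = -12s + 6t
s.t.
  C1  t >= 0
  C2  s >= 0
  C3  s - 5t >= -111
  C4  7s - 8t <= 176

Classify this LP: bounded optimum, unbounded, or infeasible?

Extreme points and Z = -12s + 6t:
  (0, 0) → Z = 0
  (176/7, 0) → Z = -2112/7
  (0, 111/5) → Z = 666/5
  (1768/27, 953/27) → Z = -574
The feasible region has finitely many vertices and no improving ray; the minimum is -574 at (1768/27, 953/27).

bounded optimum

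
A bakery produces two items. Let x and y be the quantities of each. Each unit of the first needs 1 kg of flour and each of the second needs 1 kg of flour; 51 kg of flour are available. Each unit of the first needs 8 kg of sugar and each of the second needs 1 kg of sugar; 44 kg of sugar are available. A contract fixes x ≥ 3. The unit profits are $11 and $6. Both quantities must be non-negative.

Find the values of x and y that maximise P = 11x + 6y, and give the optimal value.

Corner points and P = 11x + 6y:
  (11/2, 0) → P = 121/2
  (3, 0) → P = 33
  (3, 20) → P = 153

The optimum lies where 8x + y = 44 and x = 3.
Solving simultaneously gives x = 3, y = 20.

x = 3, y = 20, maximum P = 153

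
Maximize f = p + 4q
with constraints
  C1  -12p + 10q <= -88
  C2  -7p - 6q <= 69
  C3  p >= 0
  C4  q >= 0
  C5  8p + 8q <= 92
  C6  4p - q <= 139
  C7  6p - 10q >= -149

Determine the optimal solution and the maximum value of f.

Feasible corners and f = p + 4q:
  (22/3, 0) → f = 22/3
  (203/22, 25/11) → f = 403/22
  (23/2, 0) → f = 23/2

p = 203/22, q = 25/11, maximum f = 403/22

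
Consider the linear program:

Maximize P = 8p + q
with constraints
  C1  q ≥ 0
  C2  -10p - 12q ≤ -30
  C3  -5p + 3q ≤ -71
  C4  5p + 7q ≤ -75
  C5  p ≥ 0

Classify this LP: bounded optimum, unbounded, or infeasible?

The boundaries q = 0 and -5p + 3q = -71 meet at (71/5, 0), but that point violates 5p + 7q ≤ -75. Every candidate vertex is excluded by some other constraint, so the feasible region is empty.

infeasible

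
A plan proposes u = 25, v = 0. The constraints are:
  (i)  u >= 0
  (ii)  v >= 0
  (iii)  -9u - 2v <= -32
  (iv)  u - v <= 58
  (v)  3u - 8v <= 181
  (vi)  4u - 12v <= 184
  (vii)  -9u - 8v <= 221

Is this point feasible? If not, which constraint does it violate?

(i): 25 ≥ 0 ✓
(ii): 0 ≥ 0 ✓
(iii): -225 ≤ -32 ✓
(iv): 25 ≤ 58 ✓
(v): 75 ≤ 181 ✓
(vi): 100 ≤ 184 ✓
(vii): -225 ≤ 221 ✓

feasible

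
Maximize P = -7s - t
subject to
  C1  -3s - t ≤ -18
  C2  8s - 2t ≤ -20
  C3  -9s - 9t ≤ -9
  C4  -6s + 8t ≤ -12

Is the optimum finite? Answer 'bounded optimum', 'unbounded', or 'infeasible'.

The boundaries -3s - t = -18 and 8s - 2t = -20 meet at (8/7, 102/7), but that point violates -6s + 8t ≤ -12. Every candidate vertex is excluded by some other constraint, so the feasible region is empty.

infeasible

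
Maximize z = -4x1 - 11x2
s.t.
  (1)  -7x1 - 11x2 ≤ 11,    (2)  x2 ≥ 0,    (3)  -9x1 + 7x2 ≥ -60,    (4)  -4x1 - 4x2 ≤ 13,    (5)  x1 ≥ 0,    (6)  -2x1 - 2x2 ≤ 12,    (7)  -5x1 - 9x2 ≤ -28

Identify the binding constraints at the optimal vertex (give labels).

Extreme points and z = -4x1 - 11x2:
  (20/3, 0) → z = -80/3
  (28/5, 0) → z = -112/5
  (0, 28/9) → z = -308/9
The feasible region is unbounded (it extends along (0, 1), (7, 9)), but z strictly decreases along every unbounded feasible direction, so there is no improving ray and the maximum is attained at a vertex.

The maximum is at (28/5, 0). Substituting into each constraint, equality holds for (2) and (7); the remaining constraints have slack.

(2) and (7)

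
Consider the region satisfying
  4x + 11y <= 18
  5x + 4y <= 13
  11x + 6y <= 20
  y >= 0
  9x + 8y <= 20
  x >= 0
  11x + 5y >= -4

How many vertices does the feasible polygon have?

Pairwise boundary intersections that survive every other constraint:
  (76/67, 82/67)
  (0, 18/11)
  (20/11, 0)
  (20/17, 20/17)
  (0, 0)

5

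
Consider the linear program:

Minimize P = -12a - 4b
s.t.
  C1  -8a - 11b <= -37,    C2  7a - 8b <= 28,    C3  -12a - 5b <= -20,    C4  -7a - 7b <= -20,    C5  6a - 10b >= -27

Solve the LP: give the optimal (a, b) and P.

The binding constraints are 7a - 8b = 28 and 6a - 10b = -27.
Solving simultaneously gives a = 248/11, b = 357/22.

a = 248/11, b = 357/22, minimum P = -3690/11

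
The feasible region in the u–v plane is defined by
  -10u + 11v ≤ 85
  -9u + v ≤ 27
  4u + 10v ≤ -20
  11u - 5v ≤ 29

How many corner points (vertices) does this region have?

3

The feasible vertices (each the meet of two boundaries and inside every other half-plane) are:
  (-145/47, -36/47)
  (-82/17, -279/17)
  (19/13, -168/65)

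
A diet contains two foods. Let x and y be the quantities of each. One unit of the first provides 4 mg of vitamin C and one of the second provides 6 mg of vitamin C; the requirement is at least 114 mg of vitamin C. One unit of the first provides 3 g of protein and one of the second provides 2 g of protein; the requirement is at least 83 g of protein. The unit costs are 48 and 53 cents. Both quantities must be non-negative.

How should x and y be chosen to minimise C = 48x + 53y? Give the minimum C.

Vertices and C = 48x + 53y:
  (0, 83/2) → C = 4399/2
  (57/2, 0) → C = 1368
  (27, 1) → C = 1349
The feasible region is unbounded (it extends along (0, 1), (1, 0)), but C strictly increases along every unbounded feasible direction, so there is no improving ray and the minimum is attained at a vertex.

x = 27, y = 1, minimum C = 1349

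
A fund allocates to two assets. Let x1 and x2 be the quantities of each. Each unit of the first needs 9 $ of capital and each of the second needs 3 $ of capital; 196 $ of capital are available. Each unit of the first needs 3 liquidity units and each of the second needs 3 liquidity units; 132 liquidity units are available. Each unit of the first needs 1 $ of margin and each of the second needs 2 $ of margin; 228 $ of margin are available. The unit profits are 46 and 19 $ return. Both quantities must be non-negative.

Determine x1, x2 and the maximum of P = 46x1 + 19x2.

x1 = 32/3, x2 = 100/3, maximum P = 1124

Vertices and P = 46x1 + 19x2:
  (0, 0) → P = 0
  (0, 44) → P = 836
  (196/9, 0) → P = 9016/9
  (32/3, 100/3) → P = 1124

The binding constraints are 9x1 + 3x2 = 196 and 3x1 + 3x2 = 132.
Solving simultaneously gives x1 = 32/3, x2 = 100/3.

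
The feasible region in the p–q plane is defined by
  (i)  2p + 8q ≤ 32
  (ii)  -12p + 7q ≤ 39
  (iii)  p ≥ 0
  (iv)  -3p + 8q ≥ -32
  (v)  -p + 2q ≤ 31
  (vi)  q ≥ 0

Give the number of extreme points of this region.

4

Of the 15 pairwise boundary intersections, those satisfying every inequality are:
  (0, 4)
  (64/5, 4/5)
  (0, 0)
  (32/3, 0)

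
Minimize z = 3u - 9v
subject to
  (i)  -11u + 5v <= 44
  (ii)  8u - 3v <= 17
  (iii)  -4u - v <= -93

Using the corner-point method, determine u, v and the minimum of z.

Vertices and z = 3u - 9v:
  (31, 77) → z = -600
  (421/31, 1199/31) → z = -9528/31
  (74/5, 169/5) → z = -1299/5

The optimum lies where -11u + 5v = 44 and 8u - 3v = 17.
Solving simultaneously gives u = 31, v = 77.

u = 31, v = 77, minimum z = -600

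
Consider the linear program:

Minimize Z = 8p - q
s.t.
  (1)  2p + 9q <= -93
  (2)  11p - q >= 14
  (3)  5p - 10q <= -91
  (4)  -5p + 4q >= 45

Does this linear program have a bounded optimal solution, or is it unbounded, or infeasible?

The boundaries 2p + 9q = -93 and 5p - 10q = -91 meet at (-1749/65, -283/65), but that point violates 11p - q ≥ 14. Every candidate vertex is excluded by some other constraint, so the feasible region is empty.

infeasible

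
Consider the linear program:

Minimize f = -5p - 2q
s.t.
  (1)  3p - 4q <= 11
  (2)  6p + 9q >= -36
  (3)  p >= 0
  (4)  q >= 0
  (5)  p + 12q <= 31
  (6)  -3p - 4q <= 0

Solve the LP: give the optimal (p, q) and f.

p = 32/5, q = 41/20, minimum f = -361/10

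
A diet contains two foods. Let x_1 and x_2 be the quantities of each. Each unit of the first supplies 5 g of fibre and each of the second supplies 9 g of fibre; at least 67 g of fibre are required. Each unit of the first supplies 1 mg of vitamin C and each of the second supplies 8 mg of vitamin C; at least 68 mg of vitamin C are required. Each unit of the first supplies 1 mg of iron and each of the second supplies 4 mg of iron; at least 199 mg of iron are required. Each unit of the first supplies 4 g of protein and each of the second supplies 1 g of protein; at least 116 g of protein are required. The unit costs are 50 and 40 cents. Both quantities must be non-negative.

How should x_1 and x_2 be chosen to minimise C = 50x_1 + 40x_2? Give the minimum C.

Feasible corners and C = 50x_1 + 40x_2:
  (0, 116) → C = 4640
  (199, 0) → C = 9950
  (53/3, 136/3) → C = 8090/3
The feasible region is unbounded (it extends along (0, 1), (1, 0)), but C strictly increases along every unbounded feasible direction, so there is no improving ray and the minimum is attained at a vertex.

At the optimal vertex, x_1 + 4x_2 = 199 and 4x_1 + x_2 = 116.
Solving simultaneously gives x_1 = 53/3, x_2 = 136/3.

x_1 = 53/3, x_2 = 136/3, minimum C = 8090/3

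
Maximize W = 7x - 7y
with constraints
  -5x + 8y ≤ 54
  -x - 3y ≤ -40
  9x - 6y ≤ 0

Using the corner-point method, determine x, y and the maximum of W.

Corner points and W = 7x - 7y:
  (158/23, 254/23) → W = -672/23
  (54/7, 81/7) → W = -27
  (80/11, 120/11) → W = -280/11

x = 80/11, y = 120/11, maximum W = -280/11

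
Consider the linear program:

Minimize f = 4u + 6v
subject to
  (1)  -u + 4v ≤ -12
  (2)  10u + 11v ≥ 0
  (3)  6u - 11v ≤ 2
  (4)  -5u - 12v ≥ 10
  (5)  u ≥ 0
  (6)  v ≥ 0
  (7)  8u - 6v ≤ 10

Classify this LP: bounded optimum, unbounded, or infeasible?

The boundaries v = 0 and 8u - 6v = 10 meet at (5/4, 0), but that point violates -u + 4v ≤ -12. Every candidate vertex is excluded by some other constraint, so the feasible region is empty.

infeasible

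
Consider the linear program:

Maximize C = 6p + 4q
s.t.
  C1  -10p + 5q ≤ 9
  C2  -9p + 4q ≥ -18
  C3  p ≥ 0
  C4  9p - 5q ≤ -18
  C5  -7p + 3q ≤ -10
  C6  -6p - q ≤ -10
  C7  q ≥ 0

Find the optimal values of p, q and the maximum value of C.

Vertices and C = 6p + 4q:
  (126/5, 261/5) → C = 360
  (77/5, 163/5) → C = 1114/5
  (18, 36) → C = 252
  (13, 27) → C = 186

The binding constraints are -10p + 5q = 9 and -9p + 4q = -18.
Solving simultaneously gives p = 126/5, q = 261/5.

p = 126/5, q = 261/5, maximum C = 360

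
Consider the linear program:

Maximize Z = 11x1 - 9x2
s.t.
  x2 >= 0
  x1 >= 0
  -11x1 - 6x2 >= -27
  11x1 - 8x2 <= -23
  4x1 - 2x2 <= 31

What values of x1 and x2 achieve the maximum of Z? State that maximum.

Vertices and Z = 11x1 - 9x2:
  (0, 9/2) → Z = -81/2
  (0, 23/8) → Z = -207/8
  (39/77, 25/7) → Z = -186/7

x1 = 0, x2 = 23/8, maximum Z = -207/8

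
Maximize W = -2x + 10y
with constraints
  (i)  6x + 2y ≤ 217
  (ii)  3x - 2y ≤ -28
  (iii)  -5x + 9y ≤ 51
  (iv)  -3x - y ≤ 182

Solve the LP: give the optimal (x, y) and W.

x = -150/17, y = 13/17, maximum W = 430/17

Feasible corners and W = -2x + 10y:
  (-150/17, 13/17) → W = 430/17
  (-392/9, -154/3) → W = -3836/9
  (-1689/32, -757/32) → W = -131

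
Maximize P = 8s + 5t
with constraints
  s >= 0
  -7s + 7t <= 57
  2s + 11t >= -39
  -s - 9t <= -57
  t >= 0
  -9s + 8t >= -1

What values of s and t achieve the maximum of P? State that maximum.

Feasible corners and P = 8s + 5t:
  (0, 57/7) → P = 285/7
  (0, 19/3) → P = 95/3
  (463/7, 520/7) → P = 6304/7
  (465/89, 512/89) → P = 6280/89

The optimum lies where -7s + 7t = 57 and -9s + 8t = -1.
Solving simultaneously gives s = 463/7, t = 520/7.

s = 463/7, t = 520/7, maximum P = 6304/7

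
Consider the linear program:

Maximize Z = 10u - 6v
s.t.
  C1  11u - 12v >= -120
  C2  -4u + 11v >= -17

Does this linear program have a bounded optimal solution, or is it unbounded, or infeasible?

From the feasible point (-1524/73, -667/73), moving in the direction (12, 11) keeps every constraint satisfied while Z increases without bound.

unbounded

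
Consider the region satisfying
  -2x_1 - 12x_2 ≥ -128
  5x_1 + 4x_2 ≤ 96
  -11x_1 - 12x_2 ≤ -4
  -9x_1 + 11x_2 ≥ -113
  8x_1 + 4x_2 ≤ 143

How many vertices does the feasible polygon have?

5

Of the 10 pairwise boundary intersections, those satisfying every inequality are:
  (160/13, 112/13)
  (-124/9, 350/27)
  (47/3, 53/12)
  (1400/229, -1207/229)
  (2025/124, 383/124)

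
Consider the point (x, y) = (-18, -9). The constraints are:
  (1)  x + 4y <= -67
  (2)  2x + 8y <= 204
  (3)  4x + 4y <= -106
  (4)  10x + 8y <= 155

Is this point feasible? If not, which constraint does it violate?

Constraint (1): x + 4y = -54, which is not ≤ -67. All other constraints are satisfied.

not feasible — violates (1)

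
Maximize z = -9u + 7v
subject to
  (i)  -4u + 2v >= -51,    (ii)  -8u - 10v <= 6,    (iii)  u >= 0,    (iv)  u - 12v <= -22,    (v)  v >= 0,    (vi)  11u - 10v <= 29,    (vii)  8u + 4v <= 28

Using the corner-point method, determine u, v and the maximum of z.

u = 0, v = 7, maximum z = 49

Vertices and z = -9u + 7v:
  (0, 11/6) → z = 77/6
  (0, 7) → z = 49
  (62/25, 51/25) → z = -201/25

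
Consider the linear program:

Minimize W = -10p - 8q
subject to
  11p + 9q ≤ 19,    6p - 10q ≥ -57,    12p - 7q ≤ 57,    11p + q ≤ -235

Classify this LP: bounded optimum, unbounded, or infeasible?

bounded optimum

Vertices and W = -10p - 8q:
  (-83/4, -27/4) → W = 523/2
  (-1588/89, -3447/89) → W = 43456/89
The feasible region has finitely many vertices and no improving ray; the minimum is 523/2 at (-83/4, -27/4).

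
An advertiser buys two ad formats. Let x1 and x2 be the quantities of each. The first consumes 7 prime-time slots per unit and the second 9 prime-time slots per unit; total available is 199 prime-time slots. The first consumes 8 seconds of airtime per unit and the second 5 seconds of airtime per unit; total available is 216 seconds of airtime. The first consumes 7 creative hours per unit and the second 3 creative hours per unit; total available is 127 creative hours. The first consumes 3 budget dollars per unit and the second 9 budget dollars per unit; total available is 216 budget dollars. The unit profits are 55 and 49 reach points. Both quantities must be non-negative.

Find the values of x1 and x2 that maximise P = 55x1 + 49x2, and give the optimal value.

x1 = 13, x2 = 12, maximum P = 1303

Vertices and P = 55x1 + 49x2:
  (0, 0) → P = 0
  (0, 199/9) → P = 9751/9
  (127/7, 0) → P = 6985/7
  (13, 12) → P = 1303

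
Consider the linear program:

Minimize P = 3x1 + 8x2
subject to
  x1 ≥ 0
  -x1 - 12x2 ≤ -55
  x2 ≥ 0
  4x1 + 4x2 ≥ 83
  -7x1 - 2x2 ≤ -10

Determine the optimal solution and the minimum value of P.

x1 = 194/11, x2 = 137/44, minimum P = 856/11

Feasible corners and P = 3x1 + 8x2:
  (0, 83/4) → P = 166
  (55, 0) → P = 165
  (194/11, 137/44) → P = 856/11
The feasible region is unbounded (it extends along (0, 1), (1, 0)), but P strictly increases along every unbounded feasible direction, so there is no improving ray and the minimum is attained at a vertex.

The binding constraints are -x1 - 12x2 = -55 and 4x1 + 4x2 = 83.
Solving simultaneously gives x1 = 194/11, x2 = 137/44.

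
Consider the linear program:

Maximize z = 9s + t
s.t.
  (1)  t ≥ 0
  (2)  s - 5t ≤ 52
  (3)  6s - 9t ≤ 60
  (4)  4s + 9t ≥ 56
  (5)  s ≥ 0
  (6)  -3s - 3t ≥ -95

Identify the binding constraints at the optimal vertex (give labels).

Corner points and z = 9s + t:
  (58/5, 16/15) → z = 1582/15
  (23, 26/3) → z = 647/3
  (0, 56/9) → z = 56/9
  (0, 95/3) → z = 95/3

The maximum is at (23, 26/3). Substituting into each constraint, equality holds for (3) and (6); the remaining constraints have slack.

(3) and (6)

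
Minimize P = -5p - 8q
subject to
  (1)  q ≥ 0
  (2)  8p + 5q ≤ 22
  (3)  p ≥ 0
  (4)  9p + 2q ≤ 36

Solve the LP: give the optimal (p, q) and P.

p = 0, q = 22/5, minimum P = -176/5

Feasible corners and P = -5p - 8q:
  (11/4, 0) → P = -55/4
  (0, 0) → P = 0
  (0, 22/5) → P = -176/5

The optimum lies where 8p + 5q = 22 and p = 0.
Solving simultaneously gives p = 0, q = 22/5.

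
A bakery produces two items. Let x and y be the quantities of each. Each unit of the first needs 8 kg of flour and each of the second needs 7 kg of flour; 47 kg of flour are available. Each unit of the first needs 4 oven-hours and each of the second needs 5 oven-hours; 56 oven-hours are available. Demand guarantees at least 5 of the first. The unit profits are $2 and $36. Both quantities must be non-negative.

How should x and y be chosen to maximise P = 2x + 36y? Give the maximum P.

x = 5, y = 1, maximum P = 46

At the optimal vertex, 8x + 7y = 47 and x = 5.
Solving simultaneously gives x = 5, y = 1.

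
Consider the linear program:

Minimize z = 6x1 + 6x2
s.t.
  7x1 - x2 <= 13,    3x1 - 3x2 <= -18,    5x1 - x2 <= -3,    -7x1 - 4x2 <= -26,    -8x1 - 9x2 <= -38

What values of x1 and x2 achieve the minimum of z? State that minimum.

x1 = 2/11, x2 = 68/11, minimum z = 420/11

Feasible corners and z = 6x1 + 6x2:
  (8, 43) → z = 306
  (3/4, 27/4) → z = 45
  (2/11, 68/11) → z = 420/11
The feasible region is unbounded (it extends along (-4, 7), (1, 7)), but z strictly increases along every unbounded feasible direction, so there is no improving ray and the minimum is attained at a vertex.

At the optimal vertex, 3x1 - 3x2 = -18 and -7x1 - 4x2 = -26.
Solving simultaneously gives x1 = 2/11, x2 = 68/11.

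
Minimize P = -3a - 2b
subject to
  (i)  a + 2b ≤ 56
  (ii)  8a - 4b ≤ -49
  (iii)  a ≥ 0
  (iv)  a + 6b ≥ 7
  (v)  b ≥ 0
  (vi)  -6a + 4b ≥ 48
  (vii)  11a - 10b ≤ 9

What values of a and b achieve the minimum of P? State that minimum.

Corner points and P = -3a - 2b:
  (63/10, 497/20) → P = -343/5
  (0, 28) → P = -56
  (0, 49/4) → P = -49/2

The optimum lies where a + 2b = 56 and 8a - 4b = -49.
Solving simultaneously gives a = 63/10, b = 497/20.

a = 63/10, b = 497/20, minimum P = -343/5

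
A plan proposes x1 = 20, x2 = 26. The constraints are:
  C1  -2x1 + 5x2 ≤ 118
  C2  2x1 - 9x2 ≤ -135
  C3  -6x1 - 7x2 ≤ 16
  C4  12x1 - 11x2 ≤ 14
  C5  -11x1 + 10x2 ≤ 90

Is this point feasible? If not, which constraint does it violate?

feasible

C1: 90 ≤ 118 ✓
C2: -194 ≤ -135 ✓
C3: -302 ≤ 16 ✓
C4: -46 ≤ 14 ✓
C5: 40 ≤ 90 ✓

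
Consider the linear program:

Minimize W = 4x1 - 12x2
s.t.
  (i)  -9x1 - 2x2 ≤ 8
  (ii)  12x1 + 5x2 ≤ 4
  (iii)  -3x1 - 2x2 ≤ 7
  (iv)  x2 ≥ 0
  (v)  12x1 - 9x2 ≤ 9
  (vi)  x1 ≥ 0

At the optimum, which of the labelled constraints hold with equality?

(ii) and (vi)

Feasible corners and W = 4x1 - 12x2:
  (1/3, 0) → W = 4/3
  (0, 4/5) → W = -48/5
  (0, 0) → W = 0

The minimum is at (0, 4/5). Substituting into each constraint, equality holds for (ii) and (vi); the remaining constraints have slack.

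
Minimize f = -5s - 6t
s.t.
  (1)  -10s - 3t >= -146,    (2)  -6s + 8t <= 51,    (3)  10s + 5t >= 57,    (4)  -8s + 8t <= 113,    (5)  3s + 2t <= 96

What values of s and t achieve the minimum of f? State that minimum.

s = 145/14, t = 99/7, minimum f = -1913/14

Corner points and f = -5s - 6t:
  (145/14, 99/7) → f = -1913/14
  (559/20, -89/2) → f = 509/4
  (201/110, 426/55) → f = -6117/110

At the optimal vertex, -10s - 3t = -146 and -6s + 8t = 51.
Solving simultaneously gives s = 145/14, t = 99/7.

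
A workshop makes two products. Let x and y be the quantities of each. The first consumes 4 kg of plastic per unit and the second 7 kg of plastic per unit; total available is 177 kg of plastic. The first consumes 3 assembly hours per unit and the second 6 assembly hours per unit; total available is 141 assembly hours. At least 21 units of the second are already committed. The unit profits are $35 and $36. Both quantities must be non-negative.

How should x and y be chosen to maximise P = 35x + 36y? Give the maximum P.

Vertices and P = 35x + 36y:
  (0, 47/2) → P = 846
  (0, 21) → P = 756
  (5, 21) → P = 931

The binding constraints are 3x + 6y = 141 and y = 21.
Solving simultaneously gives x = 5, y = 21.

x = 5, y = 21, maximum P = 931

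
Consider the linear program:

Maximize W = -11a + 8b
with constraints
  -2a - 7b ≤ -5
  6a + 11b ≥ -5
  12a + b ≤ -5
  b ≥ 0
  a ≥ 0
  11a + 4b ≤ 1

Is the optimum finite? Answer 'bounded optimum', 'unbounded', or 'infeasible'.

The boundaries -2a - 7b = -5 and 6a + 11b = -5 meet at (-9/2, 2), but that point violates a ≥ 0. Every candidate vertex is excluded by some other constraint, so the feasible region is empty.

infeasible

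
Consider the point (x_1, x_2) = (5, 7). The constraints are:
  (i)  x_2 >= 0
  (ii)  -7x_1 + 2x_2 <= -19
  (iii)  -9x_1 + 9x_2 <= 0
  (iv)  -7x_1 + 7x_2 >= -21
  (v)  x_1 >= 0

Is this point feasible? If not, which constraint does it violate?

Constraint (iii): -9x_1 + 9x_2 = 18, which is not ≤ 0. All other constraints are satisfied.

not feasible — violates (iii)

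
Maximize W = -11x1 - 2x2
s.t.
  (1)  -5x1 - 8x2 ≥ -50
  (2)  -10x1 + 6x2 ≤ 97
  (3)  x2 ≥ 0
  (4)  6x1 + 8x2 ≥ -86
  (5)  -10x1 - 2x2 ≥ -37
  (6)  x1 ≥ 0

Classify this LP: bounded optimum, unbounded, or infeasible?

bounded optimum

Feasible corners and W = -11x1 - 2x2:
  (14/5, 9/2) → W = -199/5
  (0, 25/4) → W = -25/2
  (37/10, 0) → W = -407/10
  (0, 0) → W = 0
The feasible region has finitely many vertices and no improving ray; the maximum is 0 at (0, 0).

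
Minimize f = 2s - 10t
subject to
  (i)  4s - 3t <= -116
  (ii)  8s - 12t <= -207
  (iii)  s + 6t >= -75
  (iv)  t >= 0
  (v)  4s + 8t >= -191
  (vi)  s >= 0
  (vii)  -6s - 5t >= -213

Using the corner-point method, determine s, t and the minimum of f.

Corner points and f = 2s - 10t:
  (0, 116/3) → f = -1160/3
  (59/38, 774/19) → f = -7681/19
  (0, 213/5) → f = -426

s = 0, t = 213/5, minimum f = -426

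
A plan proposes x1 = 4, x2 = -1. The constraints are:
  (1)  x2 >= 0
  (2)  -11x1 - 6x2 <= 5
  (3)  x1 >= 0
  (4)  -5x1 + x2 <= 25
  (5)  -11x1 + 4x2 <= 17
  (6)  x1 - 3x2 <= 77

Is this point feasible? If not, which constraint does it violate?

not feasible — violates (1)

Constraint (1): x2 = -1, which is not ≥ 0. All other constraints are satisfied.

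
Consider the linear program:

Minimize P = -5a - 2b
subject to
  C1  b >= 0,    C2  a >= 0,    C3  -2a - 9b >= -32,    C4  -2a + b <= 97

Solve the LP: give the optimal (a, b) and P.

a = 16, b = 0, minimum P = -80

Vertices and P = -5a - 2b:
  (0, 0) → P = 0
  (16, 0) → P = -80
  (0, 32/9) → P = -64/9

The binding constraints are b = 0 and -2a - 9b = -32.
Solving simultaneously gives a = 16, b = 0.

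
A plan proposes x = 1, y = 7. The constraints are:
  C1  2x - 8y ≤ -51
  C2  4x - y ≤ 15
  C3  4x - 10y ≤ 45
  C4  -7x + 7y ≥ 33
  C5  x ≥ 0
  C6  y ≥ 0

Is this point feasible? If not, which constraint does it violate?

feasible

C1: -54 ≤ -51 ✓
C2: -3 ≤ 15 ✓
C3: -66 ≤ 45 ✓
C4: 42 ≥ 33 ✓
C5: 1 ≥ 0 ✓
C6: 7 ≥ 0 ✓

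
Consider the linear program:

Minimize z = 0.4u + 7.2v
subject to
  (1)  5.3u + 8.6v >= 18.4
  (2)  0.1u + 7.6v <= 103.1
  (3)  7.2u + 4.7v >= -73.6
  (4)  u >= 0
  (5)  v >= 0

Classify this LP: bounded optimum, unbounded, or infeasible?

bounded optimum

Vertices and z = 0.4u + 7.2v:
  (0, 92/43) → z = 3312/215
  (184/53, 0) → z = 368/265
  (0, 1031/76) → z = 9279/95
  (1031, 0) → z = 412.4
The feasible region has finitely many vertices and no improving ray; the minimum is 368/265 at (184/53, 0).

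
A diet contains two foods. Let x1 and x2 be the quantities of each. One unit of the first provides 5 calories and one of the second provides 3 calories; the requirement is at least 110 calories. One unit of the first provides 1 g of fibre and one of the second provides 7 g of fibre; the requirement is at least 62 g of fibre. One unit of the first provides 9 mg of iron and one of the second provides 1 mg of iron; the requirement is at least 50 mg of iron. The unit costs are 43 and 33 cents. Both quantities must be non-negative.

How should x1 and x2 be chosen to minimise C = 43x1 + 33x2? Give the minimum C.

Feasible corners and C = 43x1 + 33x2:
  (0, 50) → C = 1650
  (62, 0) → C = 2666
  (73/4, 25/4) → C = 991
  (20/11, 370/11) → C = 13070/11
The feasible region is unbounded (it extends along (0, 1), (1, 0)), but C strictly increases along every unbounded feasible direction, so there is no improving ray and the minimum is attained at a vertex.

x1 = 73/4, x2 = 25/4, minimum C = 991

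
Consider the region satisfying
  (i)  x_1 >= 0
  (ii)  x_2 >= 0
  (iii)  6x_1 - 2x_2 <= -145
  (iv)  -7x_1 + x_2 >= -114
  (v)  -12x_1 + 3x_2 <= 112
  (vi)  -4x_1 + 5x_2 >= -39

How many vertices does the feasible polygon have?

The feasible vertices (each the meet of two boundaries and inside every other half-plane) are:
  (373/8, 1699/8)
  (211/6, 178)
  (454/9, 2152/9)

3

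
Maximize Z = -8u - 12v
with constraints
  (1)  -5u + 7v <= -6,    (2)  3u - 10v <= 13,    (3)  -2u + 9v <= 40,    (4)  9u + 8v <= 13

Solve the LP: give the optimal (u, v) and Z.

u = -31/29, v = -47/29, maximum Z = 28

Corner points and Z = -8u - 12v:
  (-31/29, -47/29) → Z = 28
  (139/103, 11/103) → Z = -1244/103
  (39/19, -13/19) → Z = -156/19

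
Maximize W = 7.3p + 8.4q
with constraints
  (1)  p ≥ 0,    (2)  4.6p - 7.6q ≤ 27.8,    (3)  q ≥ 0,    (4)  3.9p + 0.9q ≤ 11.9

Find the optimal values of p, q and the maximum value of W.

Extreme points and W = 7.3p + 8.4q:
  (0, 0) → W = 0
  (0, 119/9) → W = 1666/15
  (119/39, 0) → W = 8687/390

p = 0, q = 119/9, maximum W = 1666/15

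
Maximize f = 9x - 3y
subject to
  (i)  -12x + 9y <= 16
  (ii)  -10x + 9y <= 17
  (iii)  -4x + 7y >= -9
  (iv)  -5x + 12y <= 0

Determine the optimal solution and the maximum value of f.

x = 108/13, y = 45/13, maximum f = 837/13

Vertices and f = 9x - 3y:
  (-193/48, -43/12) → f = -407/16
  (-64/33, -80/99) → f = -496/33
  (108/13, 45/13) → f = 837/13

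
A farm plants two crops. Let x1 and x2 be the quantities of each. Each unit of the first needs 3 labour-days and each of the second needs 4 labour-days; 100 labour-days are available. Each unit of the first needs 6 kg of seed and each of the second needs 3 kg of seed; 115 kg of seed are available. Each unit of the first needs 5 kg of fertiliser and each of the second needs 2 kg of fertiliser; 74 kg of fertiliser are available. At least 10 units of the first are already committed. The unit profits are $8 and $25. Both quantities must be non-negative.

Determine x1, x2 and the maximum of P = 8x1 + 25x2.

The optimum lies where 5x1 + 2x2 = 74 and x1 = 10.
Solving simultaneously gives x1 = 10, x2 = 12.

x1 = 10, x2 = 12, maximum P = 380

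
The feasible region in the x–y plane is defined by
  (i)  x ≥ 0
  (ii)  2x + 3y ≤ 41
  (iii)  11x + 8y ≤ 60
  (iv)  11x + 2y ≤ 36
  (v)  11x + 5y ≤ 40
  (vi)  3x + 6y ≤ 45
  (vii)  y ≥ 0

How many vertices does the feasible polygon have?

5

Pairwise boundary intersections that survive every other constraint:
  (0, 15/2)
  (0, 0)
  (20/33, 20/3)
  (100/33, 4/3)
  (36/11, 0)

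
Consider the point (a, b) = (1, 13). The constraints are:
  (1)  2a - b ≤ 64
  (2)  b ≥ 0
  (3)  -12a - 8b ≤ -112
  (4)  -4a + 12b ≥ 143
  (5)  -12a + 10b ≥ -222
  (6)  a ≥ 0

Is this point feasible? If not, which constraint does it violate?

(1): -11 ≤ 64 ✓
(2): 13 ≥ 0 ✓
(3): -116 ≤ -112 ✓
(4): 152 ≥ 143 ✓
(5): 118 ≥ -222 ✓
(6): 1 ≥ 0 ✓

feasible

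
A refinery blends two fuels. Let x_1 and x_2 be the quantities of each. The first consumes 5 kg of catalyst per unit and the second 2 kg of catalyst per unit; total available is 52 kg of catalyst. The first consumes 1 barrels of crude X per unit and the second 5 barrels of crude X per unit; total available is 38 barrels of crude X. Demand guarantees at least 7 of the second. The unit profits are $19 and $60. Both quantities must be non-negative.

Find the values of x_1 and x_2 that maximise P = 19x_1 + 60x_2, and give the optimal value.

x_1 = 3, x_2 = 7, maximum P = 477

Feasible corners and P = 19x_1 + 60x_2:
  (0, 38/5) → P = 456
  (0, 7) → P = 420
  (3, 7) → P = 477

The optimum lies where x_1 + 5x_2 = 38 and x_2 = 7.
Solving simultaneously gives x_1 = 3, x_2 = 7.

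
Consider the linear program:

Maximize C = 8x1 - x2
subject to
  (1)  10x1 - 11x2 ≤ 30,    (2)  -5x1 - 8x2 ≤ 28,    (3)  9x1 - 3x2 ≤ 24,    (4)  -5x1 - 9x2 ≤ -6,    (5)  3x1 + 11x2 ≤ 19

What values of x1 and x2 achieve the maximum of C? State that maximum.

Extreme points and C = 8x1 - x2:
  (58/23, -10/23) → C = 474/23
  (336/145, -18/29) → C = 2778/145
  (107/36, 11/12) → C = 823/36
  (-15/4, 11/4) → C = -131/4

The optimum lies where 9x1 - 3x2 = 24 and 3x1 + 11x2 = 19.
Solving simultaneously gives x1 = 107/36, x2 = 11/12.

x1 = 107/36, x2 = 11/12, maximum C = 823/36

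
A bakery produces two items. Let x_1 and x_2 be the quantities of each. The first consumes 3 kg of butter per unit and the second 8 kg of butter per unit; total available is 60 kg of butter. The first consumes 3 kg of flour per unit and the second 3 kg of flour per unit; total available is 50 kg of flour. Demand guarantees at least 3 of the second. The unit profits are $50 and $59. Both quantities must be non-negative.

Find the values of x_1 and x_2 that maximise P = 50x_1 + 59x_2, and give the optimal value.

x_1 = 12, x_2 = 3, maximum P = 777

Feasible corners and P = 50x_1 + 59x_2:
  (0, 15/2) → P = 885/2
  (0, 3) → P = 177
  (12, 3) → P = 777

The binding constraints are 3x_1 + 8x_2 = 60 and x_2 = 3.
Solving simultaneously gives x_1 = 12, x_2 = 3.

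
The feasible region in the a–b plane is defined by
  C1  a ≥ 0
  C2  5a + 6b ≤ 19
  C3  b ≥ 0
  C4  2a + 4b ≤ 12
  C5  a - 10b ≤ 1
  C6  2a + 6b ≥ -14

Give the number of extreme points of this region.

Of the 15 pairwise boundary intersections, those satisfying every inequality are:
  (0, 0)
  (0, 3)
  (1/2, 11/4)
  (7/2, 1/4)
  (1, 0)

5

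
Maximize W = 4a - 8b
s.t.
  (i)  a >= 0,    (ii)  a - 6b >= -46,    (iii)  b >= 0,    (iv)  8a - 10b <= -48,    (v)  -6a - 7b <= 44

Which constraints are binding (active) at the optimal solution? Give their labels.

Corner points and W = 4a - 8b:
  (0, 23/3) → W = -184/3
  (0, 24/5) → W = -192/5
  (86/19, 160/19) → W = -936/19

The maximum is at (0, 24/5). Substituting into each constraint, equality holds for (i) and (iv); the remaining constraints have slack.

(i) and (iv)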